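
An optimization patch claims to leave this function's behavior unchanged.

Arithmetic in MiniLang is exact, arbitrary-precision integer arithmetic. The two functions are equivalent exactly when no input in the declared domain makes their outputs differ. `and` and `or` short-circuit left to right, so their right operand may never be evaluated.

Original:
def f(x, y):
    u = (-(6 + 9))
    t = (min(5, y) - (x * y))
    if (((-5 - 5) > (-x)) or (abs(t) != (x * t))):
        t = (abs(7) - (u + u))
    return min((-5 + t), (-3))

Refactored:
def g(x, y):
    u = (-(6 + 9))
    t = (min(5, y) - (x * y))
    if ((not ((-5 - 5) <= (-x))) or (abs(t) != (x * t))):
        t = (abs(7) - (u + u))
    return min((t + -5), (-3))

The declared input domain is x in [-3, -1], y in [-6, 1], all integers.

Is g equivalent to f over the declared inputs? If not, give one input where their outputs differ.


Although comparison usage differs, plus boolean connective usage differs, 24/24 inputs agree.
verdict: equivalent


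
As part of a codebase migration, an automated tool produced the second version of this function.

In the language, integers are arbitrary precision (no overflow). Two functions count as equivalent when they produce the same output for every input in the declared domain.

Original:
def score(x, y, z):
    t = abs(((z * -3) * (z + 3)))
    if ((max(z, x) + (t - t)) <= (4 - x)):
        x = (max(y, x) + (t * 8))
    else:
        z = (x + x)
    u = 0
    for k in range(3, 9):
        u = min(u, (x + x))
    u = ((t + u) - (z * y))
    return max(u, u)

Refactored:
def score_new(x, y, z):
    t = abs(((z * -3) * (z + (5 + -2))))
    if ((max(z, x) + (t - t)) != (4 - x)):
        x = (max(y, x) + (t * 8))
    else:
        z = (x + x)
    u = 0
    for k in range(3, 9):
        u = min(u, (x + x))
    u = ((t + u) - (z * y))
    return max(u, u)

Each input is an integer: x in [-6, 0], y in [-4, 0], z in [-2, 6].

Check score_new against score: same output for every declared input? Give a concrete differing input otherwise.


Take x=-2, y=-4, z=6.
score: t := 162 | ((max(z, x) + (t - t)) <= (4 - x)): true | x := 1294 | u := 0 | iter k=3: | u := 0 | iter k=4: | u := 0 | iter k=5: | u := 0 | iter k=6: | u := 0 | iter k=7: | u := 0 | iter k=8: | u := 0 | u := 186 | result 186
score_new: t := 162 | ((max(z, x) + (t - t)) != (4 - x)): false | z := -4 | u := 0 | iter k=3: | u := -4 | iter k=4: | u := -4 | iter k=5: | u := -4 | iter k=6: | u := -4 | iter k=7: | u := -4 | iter k=8: | u := -4 | u := 142 | result 142
186 != 142, so the rewrite changes behavior.
verdict: not equivalent; witness: x=-2, y=-4, z=6


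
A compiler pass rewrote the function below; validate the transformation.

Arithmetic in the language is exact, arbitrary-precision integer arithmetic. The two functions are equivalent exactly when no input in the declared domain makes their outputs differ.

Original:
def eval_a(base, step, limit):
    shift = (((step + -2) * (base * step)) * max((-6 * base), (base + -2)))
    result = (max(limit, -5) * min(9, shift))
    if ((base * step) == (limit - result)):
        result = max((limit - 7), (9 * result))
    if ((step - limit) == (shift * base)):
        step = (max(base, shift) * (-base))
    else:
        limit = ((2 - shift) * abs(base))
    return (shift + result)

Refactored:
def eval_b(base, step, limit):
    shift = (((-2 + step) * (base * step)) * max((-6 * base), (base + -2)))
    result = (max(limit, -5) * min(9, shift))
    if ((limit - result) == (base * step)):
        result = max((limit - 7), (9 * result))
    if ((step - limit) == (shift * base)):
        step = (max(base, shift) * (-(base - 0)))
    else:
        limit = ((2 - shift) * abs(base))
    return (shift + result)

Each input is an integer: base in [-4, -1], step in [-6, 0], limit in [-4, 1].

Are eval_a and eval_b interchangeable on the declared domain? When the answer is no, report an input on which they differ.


This is a faithful refactor — arithmetic usage differs, constant usage differs, but the computed results match everywhere.
As a probe, take base=-2, step=-6, limit=-3: eval_a runs shift := -1152 | result := 3456 | ((base * step) == (limit - result)): false | ((step - limit) == (shift * base)): false | limit := 2308 | result 2304; eval_b runs shift := -1152 | result := 3456 | ((limit - result) == (base * step)): false | ((step - limit) == (shift * base)): false | limit := 2308 | result 2304; both end at 2304.
Across all 168 domain points the two functions coincide.
verdict: equivalent


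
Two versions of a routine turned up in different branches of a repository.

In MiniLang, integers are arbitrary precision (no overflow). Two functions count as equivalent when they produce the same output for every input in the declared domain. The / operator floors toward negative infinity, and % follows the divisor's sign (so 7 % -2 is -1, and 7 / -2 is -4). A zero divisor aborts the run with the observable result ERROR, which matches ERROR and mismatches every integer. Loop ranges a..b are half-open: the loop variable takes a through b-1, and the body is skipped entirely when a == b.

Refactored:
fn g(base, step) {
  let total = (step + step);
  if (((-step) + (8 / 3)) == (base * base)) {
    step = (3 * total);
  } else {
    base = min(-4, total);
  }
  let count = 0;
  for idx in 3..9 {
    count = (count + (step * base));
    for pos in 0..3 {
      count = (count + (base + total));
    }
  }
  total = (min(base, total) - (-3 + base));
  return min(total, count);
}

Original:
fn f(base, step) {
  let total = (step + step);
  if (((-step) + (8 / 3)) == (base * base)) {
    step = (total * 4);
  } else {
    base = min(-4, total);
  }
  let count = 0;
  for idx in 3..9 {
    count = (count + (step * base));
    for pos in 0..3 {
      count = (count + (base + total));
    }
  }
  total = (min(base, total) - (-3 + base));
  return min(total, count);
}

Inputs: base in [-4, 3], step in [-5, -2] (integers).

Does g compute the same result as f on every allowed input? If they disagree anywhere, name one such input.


Run the pair on base=2, step=-2.
f: total = -4; (((-step) + (8 / 3)) == (base * base)) -> true; step = -16; count = 0; [idx=3]; count = -32; [pos=0]; count = -34; [pos=1]; count = -36; [pos=2]; count = -38; [idx=4]; count = -70; [pos=0]; count = -72; [pos=1]; count = -74; [pos=2]; count = -76; [idx=5]; count = -108; [pos=0]; count = -110; [pos=1]; count = -112; [pos=2]; count = -114; [idx=6]; count = -146; [pos=0]; count = -148; [pos=1]; count = -150; [pos=2]; count = -152; [idx=7]; count = -184; [pos=0]; count = -186; [pos=1]; count = -188; [pos=2]; count = -190; [idx=8]; count = -222; [pos=0]; count = -224; [pos=1]; count = -226; [pos=2]; count = -228; total = -3; return -228
g: total = -4; (((-step) + (8 / 3)) == (base * base)) -> true; step = -12; count = 0; [idx=3]; count = -24; [pos=0]; count = -26; [pos=1]; count = -28; [pos=2]; count = -30; [idx=4]; count = -54; [pos=0]; count = -56; [pos=1]; count = -58; [pos=2]; count = -60; [idx=5]; count = -84; [pos=0]; count = -86; [pos=1]; count = -88; [pos=2]; count = -90; [idx=6]; count = -114; [pos=0]; count = -116; [pos=1]; count = -118; [pos=2]; count = -120; [idx=7]; count = -144; [pos=0]; count = -146; [pos=1]; count = -148; [pos=2]; count = -150; [idx=8]; count = -174; [pos=0]; count = -176; [pos=1]; count = -178; [pos=2]; count = -180; total = -3; return -180
-228 and -180 differ, so these are not the same function on this domain.
verdict: not equivalent; witness: base=2, step=-2


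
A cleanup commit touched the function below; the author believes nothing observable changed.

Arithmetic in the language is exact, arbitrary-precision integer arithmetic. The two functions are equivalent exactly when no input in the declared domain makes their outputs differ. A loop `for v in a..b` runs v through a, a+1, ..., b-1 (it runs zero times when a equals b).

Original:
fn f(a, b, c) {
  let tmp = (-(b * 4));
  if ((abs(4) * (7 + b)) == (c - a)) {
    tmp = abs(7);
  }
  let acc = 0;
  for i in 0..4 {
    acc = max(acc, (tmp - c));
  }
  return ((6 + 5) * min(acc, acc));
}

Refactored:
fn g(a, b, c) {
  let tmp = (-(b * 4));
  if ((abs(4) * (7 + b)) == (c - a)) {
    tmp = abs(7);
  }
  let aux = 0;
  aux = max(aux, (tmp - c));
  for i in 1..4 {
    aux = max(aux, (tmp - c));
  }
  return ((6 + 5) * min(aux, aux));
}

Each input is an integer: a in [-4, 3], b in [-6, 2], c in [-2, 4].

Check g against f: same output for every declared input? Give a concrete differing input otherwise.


The two versions differ — the changes include loop structure differs, plus statement counts differ, plus arithmetic usage differs, plus min/max/abs usage differs, plus local variable names differ.
Spot check at a=3, b=-5, c=3 — f: tmp = 20; ((abs(4) * (7 + b)) == (c - a)) -> false; acc = 0; [i=0]; acc = 17; [i=1]; acc = 17; [i=2]; acc = 17; [i=3]; acc = 17; return 187. g: tmp = 20; ((abs(4) * (7 + b)) == (c - a)) -> false; aux = 0; aux = 17; [i=1]; aux = 17; [i=2]; aux = 17; [i=3]; aux = 17; return 187. Both give 187.
Checked all 504 inputs in the declared domain: the outputs agree on every one.
verdict: equivalent


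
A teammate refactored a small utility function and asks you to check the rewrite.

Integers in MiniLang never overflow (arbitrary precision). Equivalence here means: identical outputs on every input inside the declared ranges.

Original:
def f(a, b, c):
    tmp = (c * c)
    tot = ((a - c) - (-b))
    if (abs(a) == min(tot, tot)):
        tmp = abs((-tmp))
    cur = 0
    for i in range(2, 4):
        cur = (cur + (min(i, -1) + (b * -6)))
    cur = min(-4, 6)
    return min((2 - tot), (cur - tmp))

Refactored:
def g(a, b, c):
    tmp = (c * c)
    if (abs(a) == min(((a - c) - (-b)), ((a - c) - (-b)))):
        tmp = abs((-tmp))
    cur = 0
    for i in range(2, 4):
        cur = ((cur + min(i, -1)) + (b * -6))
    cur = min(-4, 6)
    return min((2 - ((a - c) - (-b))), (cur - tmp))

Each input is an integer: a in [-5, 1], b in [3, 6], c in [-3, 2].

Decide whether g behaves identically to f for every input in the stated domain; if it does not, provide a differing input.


Side by side, the visible changes include: statement counts differ, local variable names differ, arithmetic usage differs.
As a probe, take a=0, b=3, c=-2: f runs tmp becomes 4; next tot becomes 5; next (abs(a) == min(tot, tot)) evaluates to false; next cur becomes 0; next at i=2:; next cur becomes -19; next at i=3:; next cur becomes -38; next cur becomes -4; next final value -8; g runs tmp becomes 4; next (abs(a) == min(((a - c) - (-b)), ((a - c) - (-b)))) evaluates to false; next cur becomes 0; next at i=2:; next cur becomes -19; next at i=3:; next cur becomes -38; next cur becomes -4; next final value -8; both end at -8.
Across all 168 domain points the two functions coincide.
verdict: equivalent


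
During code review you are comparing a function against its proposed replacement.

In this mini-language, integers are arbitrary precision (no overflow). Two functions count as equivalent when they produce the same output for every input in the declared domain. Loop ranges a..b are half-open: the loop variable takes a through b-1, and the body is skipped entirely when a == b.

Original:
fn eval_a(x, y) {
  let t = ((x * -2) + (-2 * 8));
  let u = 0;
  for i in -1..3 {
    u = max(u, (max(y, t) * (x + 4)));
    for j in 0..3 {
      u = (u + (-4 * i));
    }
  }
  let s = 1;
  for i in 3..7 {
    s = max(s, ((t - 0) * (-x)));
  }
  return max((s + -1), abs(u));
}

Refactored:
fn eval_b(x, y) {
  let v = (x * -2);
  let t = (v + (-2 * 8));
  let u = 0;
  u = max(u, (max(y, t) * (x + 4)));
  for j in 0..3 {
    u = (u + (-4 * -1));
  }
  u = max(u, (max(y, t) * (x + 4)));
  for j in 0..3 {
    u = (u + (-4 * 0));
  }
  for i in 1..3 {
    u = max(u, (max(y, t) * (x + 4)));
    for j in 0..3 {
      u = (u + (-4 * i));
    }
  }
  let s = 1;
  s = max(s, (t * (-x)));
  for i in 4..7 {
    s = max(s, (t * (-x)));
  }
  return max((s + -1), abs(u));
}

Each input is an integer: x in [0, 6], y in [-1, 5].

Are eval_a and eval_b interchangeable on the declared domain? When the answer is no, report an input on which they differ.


Although min/max/abs usage differs; loop structure differs; constant usage differs; arithmetic usage differs; statement counts differ; local variable names differ, 49/49 inputs agree.
verdict: equivalent


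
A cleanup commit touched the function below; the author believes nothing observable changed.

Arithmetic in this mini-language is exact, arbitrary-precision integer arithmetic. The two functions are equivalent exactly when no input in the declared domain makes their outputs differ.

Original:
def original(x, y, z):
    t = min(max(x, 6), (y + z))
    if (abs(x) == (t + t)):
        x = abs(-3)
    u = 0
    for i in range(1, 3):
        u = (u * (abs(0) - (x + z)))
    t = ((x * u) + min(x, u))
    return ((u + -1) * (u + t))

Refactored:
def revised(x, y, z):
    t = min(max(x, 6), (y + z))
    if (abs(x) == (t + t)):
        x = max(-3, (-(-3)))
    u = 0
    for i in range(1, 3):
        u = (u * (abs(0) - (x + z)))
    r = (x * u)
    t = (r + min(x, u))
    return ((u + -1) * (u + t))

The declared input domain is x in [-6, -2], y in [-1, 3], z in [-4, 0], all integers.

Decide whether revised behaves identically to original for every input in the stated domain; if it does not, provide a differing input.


Changes here: min/max/abs usage differs, local variable names differ, constant usage differs, statement counts differ; the full 125-point sweep finds no disagreement.
verdict: equivalent


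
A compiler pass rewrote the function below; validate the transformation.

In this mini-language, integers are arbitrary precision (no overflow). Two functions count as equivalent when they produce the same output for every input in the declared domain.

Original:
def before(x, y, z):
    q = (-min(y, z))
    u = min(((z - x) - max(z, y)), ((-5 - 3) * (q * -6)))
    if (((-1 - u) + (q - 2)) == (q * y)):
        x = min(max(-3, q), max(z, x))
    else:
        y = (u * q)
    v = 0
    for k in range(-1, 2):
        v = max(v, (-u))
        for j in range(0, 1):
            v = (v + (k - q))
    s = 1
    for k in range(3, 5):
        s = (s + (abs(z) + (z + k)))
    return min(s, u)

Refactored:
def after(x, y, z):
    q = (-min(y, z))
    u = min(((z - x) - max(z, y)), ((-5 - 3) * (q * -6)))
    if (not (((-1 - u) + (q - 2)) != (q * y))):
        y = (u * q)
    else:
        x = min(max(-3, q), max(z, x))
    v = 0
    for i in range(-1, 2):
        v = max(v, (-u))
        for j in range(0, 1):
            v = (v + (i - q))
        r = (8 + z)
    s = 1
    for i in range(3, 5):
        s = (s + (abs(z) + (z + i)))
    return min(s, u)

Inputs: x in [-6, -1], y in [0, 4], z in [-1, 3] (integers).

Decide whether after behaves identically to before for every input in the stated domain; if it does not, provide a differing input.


The one real change (`(((-1 - u) + (q - 2)) == (q * y))` became `(((-1 - u) + (q - 2)) != (q * y))`) has no effect anywhere in the declared ranges.
One worked example (x=-2, y=0, z=3) — before: q=0, then u=0, then (((-1 - u) + (q - 2)) == (q * y)) is false, then y=0, then v=0, then (k=-1), then v=0, then (j=0), then v=-1, then (k=0), then v=0, then (j=0), then v=0, then (k=1), then v=0, then (j=0), then v=1, then s=1, then (k=3), then s=10, then (k=4), then s=20, then returns 0; after: q=0, then u=0, then (not (((-1 - u) + (q - 2)) != (q * y))) is false, then x=0, then v=0, then (i=-1), then v=0, then (j=0), then v=-1, then r=11, then (i=0), then v=0, then (j=0), then v=0, then r=11, then (i=1), then v=0, then (j=0), then v=1, then r=11, then s=1, then (i=3), then s=10, then (i=4), then s=20, then returns 0; agreement on 0.
An exhaustive pass over the 150 declared inputs shows identical outputs.
verdict: equivalent


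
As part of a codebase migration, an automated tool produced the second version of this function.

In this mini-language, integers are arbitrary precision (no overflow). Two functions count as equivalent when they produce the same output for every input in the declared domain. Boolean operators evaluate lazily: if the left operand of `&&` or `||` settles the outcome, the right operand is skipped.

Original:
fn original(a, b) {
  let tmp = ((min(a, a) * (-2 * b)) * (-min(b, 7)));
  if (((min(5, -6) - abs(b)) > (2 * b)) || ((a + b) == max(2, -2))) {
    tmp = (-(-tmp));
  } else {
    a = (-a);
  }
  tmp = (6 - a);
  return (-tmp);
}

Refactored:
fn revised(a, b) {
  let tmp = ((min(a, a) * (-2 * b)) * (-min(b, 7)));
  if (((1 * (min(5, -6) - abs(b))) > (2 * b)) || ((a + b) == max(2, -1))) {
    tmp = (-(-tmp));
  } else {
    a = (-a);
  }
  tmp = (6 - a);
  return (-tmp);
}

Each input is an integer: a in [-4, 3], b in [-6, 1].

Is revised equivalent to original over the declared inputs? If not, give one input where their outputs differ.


The edit looks behavioral (`-2` became `-1`), but over these ranges it never changes the outcome; all 64 inputs agree.
verdict: equivalent


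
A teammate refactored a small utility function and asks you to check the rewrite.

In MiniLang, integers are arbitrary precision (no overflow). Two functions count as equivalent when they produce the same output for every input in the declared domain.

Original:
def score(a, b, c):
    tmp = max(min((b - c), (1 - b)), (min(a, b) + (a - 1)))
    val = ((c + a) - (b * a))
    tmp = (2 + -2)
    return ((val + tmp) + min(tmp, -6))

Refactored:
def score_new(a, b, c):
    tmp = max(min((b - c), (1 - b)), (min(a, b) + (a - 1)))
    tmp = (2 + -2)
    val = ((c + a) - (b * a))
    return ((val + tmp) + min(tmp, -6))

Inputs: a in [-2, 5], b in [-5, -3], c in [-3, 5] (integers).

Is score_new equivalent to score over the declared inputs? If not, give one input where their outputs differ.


Side by side, the visible changes include: same computation, different form.
Tracing a=-1, b=-5, c=-1: score: tmp := -4 | val := -7 | tmp := 0 | result -13 | score_new: tmp := -4 | tmp := 0 | val := -7 | result -13 — matching result -13.
Across all 216 domain points the two functions coincide.
verdict: equivalent


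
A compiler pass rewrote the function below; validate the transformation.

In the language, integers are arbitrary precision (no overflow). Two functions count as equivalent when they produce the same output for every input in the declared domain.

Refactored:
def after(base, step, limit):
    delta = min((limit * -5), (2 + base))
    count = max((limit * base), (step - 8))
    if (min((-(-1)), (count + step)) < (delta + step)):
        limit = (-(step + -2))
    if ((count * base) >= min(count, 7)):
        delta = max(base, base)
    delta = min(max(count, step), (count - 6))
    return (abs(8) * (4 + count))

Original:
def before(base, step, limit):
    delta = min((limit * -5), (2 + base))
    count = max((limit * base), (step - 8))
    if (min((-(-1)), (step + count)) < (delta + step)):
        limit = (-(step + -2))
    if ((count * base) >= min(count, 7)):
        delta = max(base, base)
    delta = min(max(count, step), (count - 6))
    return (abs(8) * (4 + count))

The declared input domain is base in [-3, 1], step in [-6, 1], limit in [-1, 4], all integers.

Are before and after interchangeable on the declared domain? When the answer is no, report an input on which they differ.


Reading the diff, among the changes: same computation, different form.
As a probe, take base=-3, step=0, limit=-1: before runs delta becomes -1; next count becomes 3; next (min((-(-1)), (step + count)) < (delta + step)) evaluates to false; next ((count * base) >= min(count, 7)) evaluates to false; next delta becomes -3; next final value 56; after runs delta becomes -1; next count becomes 3; next (min((-(-1)), (count + step)) < (delta + step)) evaluates to false; next ((count * base) >= min(count, 7)) evaluates to false; next delta becomes -3; next final value 56; both end at 56.
Checked all 240 inputs in the declared domain: the outputs agree on every one.
verdict: equivalent


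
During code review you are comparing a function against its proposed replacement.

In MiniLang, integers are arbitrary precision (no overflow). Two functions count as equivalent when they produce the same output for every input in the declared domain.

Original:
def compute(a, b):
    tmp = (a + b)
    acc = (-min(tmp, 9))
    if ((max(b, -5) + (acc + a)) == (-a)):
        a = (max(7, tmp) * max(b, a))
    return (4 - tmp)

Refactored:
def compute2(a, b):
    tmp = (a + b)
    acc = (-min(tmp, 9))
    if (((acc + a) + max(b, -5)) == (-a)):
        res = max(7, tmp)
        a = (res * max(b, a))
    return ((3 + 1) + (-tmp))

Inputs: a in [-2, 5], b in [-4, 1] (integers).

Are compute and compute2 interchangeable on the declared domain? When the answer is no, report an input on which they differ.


Comparing the listings, the differences include: constant usage differs, local variable names differ, arithmetic usage differs, statement counts differ.
As a probe, take a=1, b=1: compute runs tmp becomes 2; next acc becomes -2; next ((max(b, -5) + (acc + a)) == (-a)) evaluates to false; next final value 2; compute2 runs tmp becomes 2; next acc becomes -2; next (((acc + a) + max(b, -5)) == (-a)) evaluates to false; next final value 2; both end at 2.
Across all 48 domain points the two functions coincide.
verdict: equivalent


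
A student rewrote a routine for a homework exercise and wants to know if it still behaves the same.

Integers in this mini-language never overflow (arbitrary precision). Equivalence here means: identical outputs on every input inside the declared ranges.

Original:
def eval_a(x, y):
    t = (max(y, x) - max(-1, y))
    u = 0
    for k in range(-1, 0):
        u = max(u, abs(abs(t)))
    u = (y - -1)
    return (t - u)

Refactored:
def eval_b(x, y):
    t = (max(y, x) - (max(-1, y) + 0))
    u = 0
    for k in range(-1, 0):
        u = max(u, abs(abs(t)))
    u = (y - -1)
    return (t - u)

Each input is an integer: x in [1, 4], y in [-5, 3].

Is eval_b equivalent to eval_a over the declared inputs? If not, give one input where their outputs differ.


Side by side, the visible changes include: arithmetic usage differs; constant usage differs.
One worked example (x=4, y=-3) — eval_a: t becomes 5; next u becomes 0; next at k=-1:; next u becomes 5; next u becomes -2; next final value 7; eval_b: t becomes 5; next u becomes 0; next at k=-1:; next u becomes 5; next u becomes -2; next final value 7; agreement on 7.
Across all 36 domain points the two functions coincide.
verdict: equivalent


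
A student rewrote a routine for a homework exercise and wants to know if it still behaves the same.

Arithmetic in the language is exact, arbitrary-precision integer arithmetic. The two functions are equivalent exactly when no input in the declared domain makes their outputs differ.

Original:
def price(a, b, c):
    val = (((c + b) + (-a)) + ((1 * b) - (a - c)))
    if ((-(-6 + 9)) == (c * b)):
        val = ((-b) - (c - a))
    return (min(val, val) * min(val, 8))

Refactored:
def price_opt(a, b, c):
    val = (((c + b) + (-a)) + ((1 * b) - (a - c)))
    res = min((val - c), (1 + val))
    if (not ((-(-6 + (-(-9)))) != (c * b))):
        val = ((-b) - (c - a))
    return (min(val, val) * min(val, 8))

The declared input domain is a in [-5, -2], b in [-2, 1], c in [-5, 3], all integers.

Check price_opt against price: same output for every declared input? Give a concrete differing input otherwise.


Comparing the listings, the differences include: statement counts differ, and min/max/abs usage differs, and comparison usage differs, and constant usage differs, and arithmetic usage differs, and local variable names differ, and boolean connective usage differs.
One worked example (a=-4, b=1, c=-2) — price: val := 6 | ((-(-6 + 9)) == (c * b)): false | result 36; price_opt: val := 6 | res := 7 | (not ((-(-6 + (-(-9)))) != (c * b))): false | result 36; agreement on 36.
Every one of the 144 inputs gives matching results.
verdict: equivalent


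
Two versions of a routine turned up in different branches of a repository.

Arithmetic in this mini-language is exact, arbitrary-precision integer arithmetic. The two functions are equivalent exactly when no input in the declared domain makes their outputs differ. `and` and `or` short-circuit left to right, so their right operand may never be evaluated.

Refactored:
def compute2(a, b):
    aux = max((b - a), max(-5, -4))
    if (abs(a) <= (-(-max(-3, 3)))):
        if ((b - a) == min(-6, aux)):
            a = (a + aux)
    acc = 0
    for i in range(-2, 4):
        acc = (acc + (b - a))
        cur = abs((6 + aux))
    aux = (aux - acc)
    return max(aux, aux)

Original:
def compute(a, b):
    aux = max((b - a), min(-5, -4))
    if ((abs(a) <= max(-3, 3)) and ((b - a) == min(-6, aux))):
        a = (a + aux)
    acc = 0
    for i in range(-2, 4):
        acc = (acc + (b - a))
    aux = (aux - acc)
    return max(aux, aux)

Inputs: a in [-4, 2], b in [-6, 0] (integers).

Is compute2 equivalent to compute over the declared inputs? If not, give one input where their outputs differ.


There is a counterexample at a=-1, b=-6: 25 on one side, 26 on the other.
compute: aux = -5; ((abs(a) <= max(-3, 3)) and ((b - a) == min(-6, aux))) -> false; acc = 0; [i=-2]; acc = -5; [i=-1]; acc = -10; [i=0]; acc = -15; [i=1]; acc = -20; [i=2]; acc = -25; [i=3]; acc = -30; aux = 25; return 25
compute2: aux = -4; (abs(a) <= (-(-max(-3, 3)))) -> true; ((b - a) == min(-6, aux)) -> false; acc = 0; [i=-2]; acc = -5; cur = 2; [i=-1]; acc = -10; cur = 2; [i=0]; acc = -15; cur = 2; [i=1]; acc = -20; cur = 2; [i=2]; acc = -25; cur = 2; [i=3]; acc = -30; cur = 2; aux = 26; return 26
verdict: not equivalent; witness: a=-1, b=-6


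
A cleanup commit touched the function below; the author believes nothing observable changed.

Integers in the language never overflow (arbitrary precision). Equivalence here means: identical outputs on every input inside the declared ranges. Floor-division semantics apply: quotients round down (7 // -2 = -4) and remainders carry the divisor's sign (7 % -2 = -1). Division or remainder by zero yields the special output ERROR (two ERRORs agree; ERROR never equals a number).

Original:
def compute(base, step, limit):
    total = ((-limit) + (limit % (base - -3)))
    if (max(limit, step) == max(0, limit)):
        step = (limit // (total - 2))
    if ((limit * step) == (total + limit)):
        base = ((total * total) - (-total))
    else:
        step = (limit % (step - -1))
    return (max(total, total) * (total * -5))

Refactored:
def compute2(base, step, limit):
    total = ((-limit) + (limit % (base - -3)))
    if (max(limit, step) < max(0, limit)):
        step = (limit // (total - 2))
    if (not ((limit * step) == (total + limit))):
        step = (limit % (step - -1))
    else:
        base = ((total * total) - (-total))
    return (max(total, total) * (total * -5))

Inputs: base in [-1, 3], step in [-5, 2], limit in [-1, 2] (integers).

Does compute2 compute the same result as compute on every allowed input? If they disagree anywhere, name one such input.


Not equivalent: base=-1, step=-5, limit=-1 separates them (-20 vs ERROR).
compute: total=2, then (max(limit, step) == max(0, limit)) is false, then ((limit * step) == (total + limit)) is false, then step=-1, then returns -20
compute2: total=2, then (max(limit, step) < max(0, limit)) is true, then a zero divisor aborts: ERROR
verdict: not equivalent; witness: base=-1, step=-5, limit=-1


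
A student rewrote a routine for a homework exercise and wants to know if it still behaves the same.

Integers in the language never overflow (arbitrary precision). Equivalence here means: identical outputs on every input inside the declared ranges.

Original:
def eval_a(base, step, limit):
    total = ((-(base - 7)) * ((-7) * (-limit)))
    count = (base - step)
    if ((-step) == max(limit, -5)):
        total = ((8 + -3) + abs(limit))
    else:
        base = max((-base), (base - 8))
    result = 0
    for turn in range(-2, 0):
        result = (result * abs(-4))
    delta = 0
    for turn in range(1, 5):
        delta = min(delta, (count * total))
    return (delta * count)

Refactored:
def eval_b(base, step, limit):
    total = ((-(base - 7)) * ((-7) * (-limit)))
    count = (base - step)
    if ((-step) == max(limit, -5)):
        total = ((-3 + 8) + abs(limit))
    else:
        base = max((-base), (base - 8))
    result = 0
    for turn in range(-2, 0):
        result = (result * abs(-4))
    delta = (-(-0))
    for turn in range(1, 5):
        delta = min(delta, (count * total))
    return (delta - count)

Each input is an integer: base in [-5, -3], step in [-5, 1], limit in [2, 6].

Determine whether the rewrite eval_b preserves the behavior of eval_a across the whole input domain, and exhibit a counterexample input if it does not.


base=-5, step=-4, limit=2 yields 168 from eval_a but -167 from eval_b.
verdict: not equivalent; witness: base=-5, step=-4, limit=2


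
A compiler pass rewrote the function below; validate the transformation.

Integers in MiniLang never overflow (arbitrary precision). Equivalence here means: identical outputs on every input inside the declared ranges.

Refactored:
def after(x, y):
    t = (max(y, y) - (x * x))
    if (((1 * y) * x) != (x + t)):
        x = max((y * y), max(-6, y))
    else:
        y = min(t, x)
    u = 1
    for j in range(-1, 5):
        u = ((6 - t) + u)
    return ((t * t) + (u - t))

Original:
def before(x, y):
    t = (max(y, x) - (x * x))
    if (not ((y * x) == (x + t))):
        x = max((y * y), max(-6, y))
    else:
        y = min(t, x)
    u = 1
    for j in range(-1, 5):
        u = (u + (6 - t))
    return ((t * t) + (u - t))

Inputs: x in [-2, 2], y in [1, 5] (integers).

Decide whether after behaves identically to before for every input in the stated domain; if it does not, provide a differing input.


Not equivalent: x=2, y=1 separates them (55 vs 67).
before: t = -2; (not ((y * x) == (x + t))) -> true; x = 1; u = 1; [j=-1]; u = 9; [j=0]; u = 17; [j=1]; u = 25; [j=2]; u = 33; [j=3]; u = 41; [j=4]; u = 49; return 55
after: t = -3; (((1 * y) * x) != (x + t)) -> true; x = 1; u = 1; [j=-1]; u = 10; [j=0]; u = 19; [j=1]; u = 28; [j=2]; u = 37; [j=3]; u = 46; [j=4]; u = 55; return 67
verdict: not equivalent; witness: x=2, y=1


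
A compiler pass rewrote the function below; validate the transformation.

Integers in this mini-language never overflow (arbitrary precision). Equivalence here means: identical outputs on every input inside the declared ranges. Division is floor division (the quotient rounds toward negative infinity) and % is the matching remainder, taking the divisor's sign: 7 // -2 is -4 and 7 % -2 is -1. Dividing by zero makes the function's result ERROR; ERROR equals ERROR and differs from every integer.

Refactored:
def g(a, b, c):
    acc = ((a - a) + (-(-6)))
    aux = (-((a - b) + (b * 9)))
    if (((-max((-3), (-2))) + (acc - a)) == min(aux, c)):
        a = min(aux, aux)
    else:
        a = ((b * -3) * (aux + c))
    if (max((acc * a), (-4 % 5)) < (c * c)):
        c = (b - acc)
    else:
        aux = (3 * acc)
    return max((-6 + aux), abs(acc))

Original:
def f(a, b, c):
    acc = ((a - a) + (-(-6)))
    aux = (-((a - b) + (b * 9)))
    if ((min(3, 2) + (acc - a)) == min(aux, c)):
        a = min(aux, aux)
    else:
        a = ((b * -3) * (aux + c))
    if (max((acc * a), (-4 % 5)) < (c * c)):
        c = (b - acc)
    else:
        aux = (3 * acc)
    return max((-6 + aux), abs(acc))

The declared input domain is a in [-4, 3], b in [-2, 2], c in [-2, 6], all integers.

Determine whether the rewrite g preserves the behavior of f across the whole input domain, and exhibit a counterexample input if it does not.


Behavior is preserved: although min/max/abs usage differs, the outputs never diverge.
Spot check at a=1, b=0, c=0 — f: acc := 6 | aux := -1 | ((min(3, 2) + (acc - a)) == min(aux, c)): false | a := 0 | (max((acc * a), (-4 % 5)) < (c * c)): false | aux := 18 | result 12. g: acc := 6 | aux := -1 | (((-max((-3), (-2))) + (acc - a)) == min(aux, c)): false | a := 0 | (max((acc * a), (-4 % 5)) < (c * c)): false | aux := 18 | result 12. Both give 12.
Across all 360 domain points the two functions coincide.
verdict: equivalent


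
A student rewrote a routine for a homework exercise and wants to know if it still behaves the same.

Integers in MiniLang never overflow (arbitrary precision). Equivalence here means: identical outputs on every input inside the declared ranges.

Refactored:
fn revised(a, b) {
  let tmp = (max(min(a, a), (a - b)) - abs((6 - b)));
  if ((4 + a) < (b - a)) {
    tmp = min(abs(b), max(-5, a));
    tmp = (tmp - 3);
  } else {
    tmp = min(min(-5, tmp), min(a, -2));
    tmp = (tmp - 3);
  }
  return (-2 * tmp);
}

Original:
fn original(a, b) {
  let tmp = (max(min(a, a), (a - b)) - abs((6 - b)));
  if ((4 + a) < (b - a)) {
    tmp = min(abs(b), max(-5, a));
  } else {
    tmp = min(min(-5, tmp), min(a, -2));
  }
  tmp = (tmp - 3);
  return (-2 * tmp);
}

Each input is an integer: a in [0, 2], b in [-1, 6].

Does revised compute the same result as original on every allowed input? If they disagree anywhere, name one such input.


This is a faithful refactor — statement counts differ; and constant usage differs; and arithmetic usage differs, but the computed results match everywhere.
Spot check at a=0, b=1 — original: tmp=-5, then ((4 + a) < (b - a)) is false, then tmp=-5, then tmp=-8, then returns 16. revised: tmp=-5, then ((4 + a) < (b - a)) is false, then tmp=-5, then tmp=-8, then returns 16. Both give 16.
Sweeping the whole domain (24 inputs) finds no disagreement.
verdict: equivalent


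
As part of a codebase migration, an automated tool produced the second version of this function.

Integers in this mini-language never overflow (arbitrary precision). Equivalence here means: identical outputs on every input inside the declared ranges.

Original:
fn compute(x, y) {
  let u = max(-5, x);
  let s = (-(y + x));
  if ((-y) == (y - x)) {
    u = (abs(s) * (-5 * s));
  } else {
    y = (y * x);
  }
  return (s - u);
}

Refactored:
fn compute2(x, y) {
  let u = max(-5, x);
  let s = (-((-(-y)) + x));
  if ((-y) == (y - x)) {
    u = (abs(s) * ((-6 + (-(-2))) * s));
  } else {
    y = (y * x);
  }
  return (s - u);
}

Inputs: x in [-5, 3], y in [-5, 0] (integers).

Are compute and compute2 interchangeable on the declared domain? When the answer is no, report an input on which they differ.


Consider the input x=-4, y=-2.
compute: u = -4; s = 6; ((-y) == (y - x)) -> true; u = -180; return 186
compute2: u = -4; s = 6; ((-y) == (y - x)) -> true; u = -144; return 150
186 against 150: the behavior changed.
verdict: not equivalent; witness: x=-4, y=-2


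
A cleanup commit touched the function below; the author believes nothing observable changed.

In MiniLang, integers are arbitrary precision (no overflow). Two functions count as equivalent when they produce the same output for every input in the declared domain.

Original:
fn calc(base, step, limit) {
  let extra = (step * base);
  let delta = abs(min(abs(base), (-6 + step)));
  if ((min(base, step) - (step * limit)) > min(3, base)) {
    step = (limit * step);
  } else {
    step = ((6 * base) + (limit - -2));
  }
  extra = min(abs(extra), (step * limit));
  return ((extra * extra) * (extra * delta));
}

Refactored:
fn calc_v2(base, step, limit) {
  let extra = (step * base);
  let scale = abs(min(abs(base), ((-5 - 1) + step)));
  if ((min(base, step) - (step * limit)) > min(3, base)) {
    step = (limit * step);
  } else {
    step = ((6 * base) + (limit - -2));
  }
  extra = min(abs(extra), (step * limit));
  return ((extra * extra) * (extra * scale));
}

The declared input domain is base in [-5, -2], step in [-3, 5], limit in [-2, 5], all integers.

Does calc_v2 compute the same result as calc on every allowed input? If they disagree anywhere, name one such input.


The two versions differ — the changes include constant usage differs, plus local variable names differ, plus arithmetic usage differs.
As a probe, take base=-5, step=2, limit=1: calc runs extra = -10; delta = 4; ((min(base, step) - (step * limit)) > min(3, base)) -> false; step = -27; extra = -27; return -78732; calc_v2 runs extra = -10; scale = 4; ((min(base, step) - (step * limit)) > min(3, base)) -> false; step = -27; extra = -27; return -78732; both end at -78732.
Checked all 288 inputs in the declared domain: the outputs agree on every one.
verdict: equivalent


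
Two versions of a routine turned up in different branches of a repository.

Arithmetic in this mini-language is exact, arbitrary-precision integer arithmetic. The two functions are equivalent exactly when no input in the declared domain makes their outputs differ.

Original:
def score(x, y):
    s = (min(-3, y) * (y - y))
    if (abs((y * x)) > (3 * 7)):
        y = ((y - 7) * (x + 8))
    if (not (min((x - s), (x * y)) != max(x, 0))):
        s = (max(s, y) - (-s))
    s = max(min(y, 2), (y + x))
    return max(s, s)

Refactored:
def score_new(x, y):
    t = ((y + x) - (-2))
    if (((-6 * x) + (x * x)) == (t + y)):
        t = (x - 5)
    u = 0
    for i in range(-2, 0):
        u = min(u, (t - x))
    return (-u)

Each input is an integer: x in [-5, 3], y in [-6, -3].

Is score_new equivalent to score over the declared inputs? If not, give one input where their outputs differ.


These are not equivalent — on x=-5, y=-6 the outputs split (-39 vs 4).
score: s := 0 | (abs((y * x)) > (3 * 7)): true | y := -39 | (not (min((x - s), (x * y)) != max(x, 0))): false | s := -39 | result -39
score_new: t := -9 | (((-6 * x) + (x * x)) == (t + y)): false | u := 0 | iter i=-2: | u := -4 | iter i=-1: | u := -4 | result 4
verdict: not equivalent; witness: x=-5, y=-6


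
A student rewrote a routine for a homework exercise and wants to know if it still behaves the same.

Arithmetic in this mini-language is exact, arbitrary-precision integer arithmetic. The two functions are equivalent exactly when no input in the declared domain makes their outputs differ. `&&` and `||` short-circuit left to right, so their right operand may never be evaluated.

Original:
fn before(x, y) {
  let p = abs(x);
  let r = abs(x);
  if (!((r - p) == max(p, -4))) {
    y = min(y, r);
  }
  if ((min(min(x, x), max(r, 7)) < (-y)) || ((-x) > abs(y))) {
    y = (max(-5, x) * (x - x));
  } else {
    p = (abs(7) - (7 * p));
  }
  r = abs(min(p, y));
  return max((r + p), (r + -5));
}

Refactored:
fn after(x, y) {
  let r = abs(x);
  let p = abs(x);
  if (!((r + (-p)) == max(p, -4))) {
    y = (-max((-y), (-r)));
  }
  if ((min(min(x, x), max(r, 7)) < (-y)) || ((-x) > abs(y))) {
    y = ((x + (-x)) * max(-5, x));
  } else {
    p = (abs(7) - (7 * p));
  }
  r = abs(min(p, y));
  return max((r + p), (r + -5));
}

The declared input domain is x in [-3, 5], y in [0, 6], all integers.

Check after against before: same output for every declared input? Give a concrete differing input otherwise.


Differences: arithmetic usage differs; and min/max/abs usage differs — yet all 63 inputs agree.
verdict: equivalent


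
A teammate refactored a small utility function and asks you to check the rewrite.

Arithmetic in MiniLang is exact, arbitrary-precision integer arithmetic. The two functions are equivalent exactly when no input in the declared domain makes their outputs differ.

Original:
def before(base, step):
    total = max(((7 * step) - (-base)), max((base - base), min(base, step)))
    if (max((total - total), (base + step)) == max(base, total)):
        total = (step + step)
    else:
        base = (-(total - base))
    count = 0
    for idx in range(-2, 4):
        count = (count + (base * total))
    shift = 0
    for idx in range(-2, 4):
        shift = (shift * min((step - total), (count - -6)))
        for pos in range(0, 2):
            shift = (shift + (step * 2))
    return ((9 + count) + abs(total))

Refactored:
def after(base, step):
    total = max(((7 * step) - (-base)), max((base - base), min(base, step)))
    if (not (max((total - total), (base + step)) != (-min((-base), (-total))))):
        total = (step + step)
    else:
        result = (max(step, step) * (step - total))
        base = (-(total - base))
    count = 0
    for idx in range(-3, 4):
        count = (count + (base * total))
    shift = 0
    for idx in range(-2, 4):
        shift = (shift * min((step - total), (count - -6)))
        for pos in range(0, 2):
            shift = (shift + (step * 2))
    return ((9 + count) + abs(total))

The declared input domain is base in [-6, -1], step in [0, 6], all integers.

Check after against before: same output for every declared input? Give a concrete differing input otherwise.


Try base=-6, step=1.
before: total = 1; (max((total - total), (base + step)) == max(base, total)) -> false; base = -7; count = 0; [idx=-2]; count = -7; [idx=-1]; count = -14; [idx=0]; count = -21; [idx=1]; count = -28; [idx=2]; count = -35; [idx=3]; count = -42; shift = 0; [idx=-2]; shift = 0; [pos=0]; shift = 2; [pos=1]; shift = 4; [idx=-1]; shift = -144; [pos=0]; shift = -142; [pos=1]; shift = -140; [idx=0]; shift = 5040; [pos=0]; shift = 5042; [pos=1]; shift = 5044; [idx=1]; shift = -181584; [pos=0]; shift = -181582; [pos=1]; shift = -181580; [idx=2]; shift = 6536880; [pos=0]; shift = 6536882; [pos=1]; shift = 6536884; [idx=3]; shift = -235327824; [pos=0]; shift = -235327822; [pos=1]; shift = -235327820; return -32
after: total = 1; (not (max((total - total), (base + step)) != (-min((-base), (-total))))) -> false; result = 0; base = -7; count = 0; [idx=-3]; count = -7; [idx=-2]; count = -14; [idx=-1]; count = -21; [idx=0]; count = -28; [idx=1]; count = -35; [idx=2]; count = -42; [idx=3]; count = -49; shift = 0; [idx=-2]; shift = 0; [pos=0]; shift = 2; [pos=1]; shift = 4; [idx=-1]; shift = -172; [pos=0]; shift = -170; [pos=1]; shift = -168; [idx=0]; shift = 7224; [pos=0]; shift = 7226; [pos=1]; shift = 7228; [idx=1]; shift = -310804; [pos=0]; shift = -310802; [pos=1]; shift = -310800; [idx=2]; shift = 13364400; [pos=0]; shift = 13364402; [pos=1]; shift = 13364404; [idx=3]; shift = -574669372; [pos=0]; shift = -574669370; [pos=1]; shift = -574669368; return -39
-32 against -39: the behavior changed.
verdict: not equivalent; witness: base=-6, step=1
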